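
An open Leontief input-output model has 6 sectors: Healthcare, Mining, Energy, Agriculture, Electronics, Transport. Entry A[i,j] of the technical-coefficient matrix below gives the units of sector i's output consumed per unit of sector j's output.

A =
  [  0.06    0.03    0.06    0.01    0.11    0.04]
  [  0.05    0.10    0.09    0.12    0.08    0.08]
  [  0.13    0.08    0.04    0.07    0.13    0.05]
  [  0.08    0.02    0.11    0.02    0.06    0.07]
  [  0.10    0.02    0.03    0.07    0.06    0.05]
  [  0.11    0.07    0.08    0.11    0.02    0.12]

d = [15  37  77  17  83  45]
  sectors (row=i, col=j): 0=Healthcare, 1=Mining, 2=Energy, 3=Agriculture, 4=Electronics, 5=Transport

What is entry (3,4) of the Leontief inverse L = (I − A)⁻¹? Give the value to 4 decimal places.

Form M = I − A:
  [  0.94   -0.03   -0.06   -0.01   -0.11   -0.04]
  [ -0.05    0.90   -0.09   -0.12   -0.08   -0.08]
  [ -0.13   -0.08    0.96   -0.07   -0.13   -0.05]
  [ -0.08   -0.02   -0.11    0.98   -0.06   -0.07]
  [ -0.10   -0.02   -0.03   -0.07    0.94   -0.05]
  [ -0.11   -0.07   -0.08   -0.11   -0.02    0.88]
Leontief inverse L = M⁻¹:
  [  1.1074    0.0549    0.0901    0.0434    0.1510    0.0725]
  [  0.1297    1.1473    0.1526    0.1792    0.1484    0.1416]
  [  0.2005    0.1189    1.0938    0.1202    0.1947    0.1027]
  [  0.1380    0.0523    0.1475    1.0590    0.1109    0.1099]
  [  0.1472    0.0441    0.0663    0.0999    1.1022    0.0850]
  [  0.1876    0.1165    0.1428    0.1652    0.0873    1.1817]
Total output x = L · d:
  x_0 = 1.1074·15 + 0.0549·37 + 0.0901·77 + 0.0434·17 + 0.1510·83 + 0.0725·45 = 42.1143
  x_1 = 0.1297·15 + 1.1473·37 + 0.1526·77 + 0.1792·17 + 0.1484·83 + 0.1416·45 = 77.8807
  x_2 = 0.2005·15 + 0.1189·37 + 1.0938·77 + 0.1202·17 + 0.1947·83 + 0.1027·45 = 114.4510
  x_3 = 0.1380·15 + 0.0523·37 + 0.1475·77 + 1.0590·17 + 0.1109·83 + 0.1099·45 = 47.5183
  x_4 = 0.1472·15 + 0.0441·37 + 0.0663·77 + 0.0999·17 + 1.1022·83 + 0.0850·45 = 105.9535
  x_5 = 0.1876·15 + 0.1165·37 + 0.1428·77 + 0.1652·17 + 0.0873·83 + 1.1817·45 = 81.3482

L[3,4] = 0.1109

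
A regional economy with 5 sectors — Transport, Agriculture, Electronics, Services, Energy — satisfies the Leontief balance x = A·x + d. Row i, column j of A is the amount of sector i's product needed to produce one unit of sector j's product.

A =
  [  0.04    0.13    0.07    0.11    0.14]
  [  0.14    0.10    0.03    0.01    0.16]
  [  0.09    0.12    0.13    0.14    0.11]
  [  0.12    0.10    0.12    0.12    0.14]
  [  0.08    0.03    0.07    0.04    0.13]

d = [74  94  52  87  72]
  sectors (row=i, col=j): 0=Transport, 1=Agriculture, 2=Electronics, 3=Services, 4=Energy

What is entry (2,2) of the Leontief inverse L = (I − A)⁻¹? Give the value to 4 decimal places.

Form M = I − A:
  [  0.96   -0.13   -0.07   -0.11   -0.14]
  [ -0.14    0.90   -0.03   -0.01   -0.16]
  [ -0.09   -0.12    0.87   -0.14   -0.11]
  [ -0.12   -0.10   -0.12    0.88   -0.14]
  [ -0.08   -0.03   -0.07   -0.04    0.87]
Leontief inverse L = M⁻¹:
  [  1.1307    0.2114    0.1445    0.1789    0.2679]
  [  0.2096    1.1694    0.0880    0.0658    0.2705]
  [  0.1998    0.2275    1.2272    0.2349    0.2670]
  [  0.2272    0.2067    0.2170    1.2151    0.2975]
  [  0.1377    0.0876    0.1250    0.0935    1.2185]
Total output x = L · d:
  x_0 = 1.1307·74 + 0.2114·94 + 0.1445·52 + 0.1789·87 + 0.2679·72 = 145.9137
  x_1 = 0.2096·74 + 1.1694·94 + 0.0880·52 + 0.0658·87 + 0.2705·72 = 155.2125
  x_2 = 0.1998·74 + 0.2275·94 + 1.2272·52 + 0.2349·87 + 0.2670·72 = 139.6523
  x_3 = 0.2272·74 + 0.2067·94 + 0.2170·52 + 1.2151·87 + 0.2975·72 = 174.6596
  x_4 = 0.1377·74 + 0.0876·94 + 0.1250·52 + 0.0935·87 + 1.2185·72 = 120.7948

L[2,2] = 1.2272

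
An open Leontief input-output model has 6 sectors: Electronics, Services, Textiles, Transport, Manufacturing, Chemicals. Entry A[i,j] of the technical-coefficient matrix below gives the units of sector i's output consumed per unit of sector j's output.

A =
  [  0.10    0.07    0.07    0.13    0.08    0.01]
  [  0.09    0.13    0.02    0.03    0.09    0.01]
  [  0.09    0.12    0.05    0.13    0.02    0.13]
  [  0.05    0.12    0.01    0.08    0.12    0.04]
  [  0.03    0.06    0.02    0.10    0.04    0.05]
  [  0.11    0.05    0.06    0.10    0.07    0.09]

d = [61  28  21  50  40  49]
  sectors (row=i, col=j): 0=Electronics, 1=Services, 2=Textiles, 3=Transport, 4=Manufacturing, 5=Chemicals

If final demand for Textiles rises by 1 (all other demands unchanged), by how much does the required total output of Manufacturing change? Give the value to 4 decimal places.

Form M = I − A:
  [  0.90   -0.07   -0.07   -0.13   -0.08   -0.01]
  [ -0.09    0.87   -0.02   -0.03   -0.09   -0.01]
  [ -0.09   -0.12    0.95   -0.13   -0.02   -0.13]
  [ -0.05   -0.12   -0.01    0.92   -0.12   -0.04]
  [ -0.03   -0.06   -0.02   -0.10    0.96   -0.05]
  [ -0.11   -0.05   -0.06   -0.10   -0.07    0.91]
Leontief inverse L = M⁻¹:
  [  1.1567    0.1465    0.0962    0.2020    0.1406    0.0447]
  [  0.1359    1.1885    0.0407    0.0819    0.1361    0.0315]
  [  0.1655    0.2088    1.0844    0.2127    0.0952    0.1736]
  [  0.0988    0.1849    0.0310    1.1375    0.1733    0.0671]
  [  0.0675    0.1090    0.0361    0.1437    1.0815    0.0728]
  [  0.1742    0.1255    0.0916    0.1790    0.1330    1.1304]
Total output x = L · d:
  x_0 = 1.1567·61 + 0.1465·28 + 0.0962·21 + 0.2020·50 + 0.1406·40 + 0.0447·49 = 94.5964
  x_1 = 0.1359·61 + 1.1885·28 + 0.0407·21 + 0.0819·50 + 0.1361·40 + 0.0315·49 = 53.5024
  x_2 = 0.1655·61 + 0.2088·28 + 1.0844·21 + 0.2127·50 + 0.0952·40 + 0.1736·49 = 61.6630
  x_3 = 0.0988·61 + 0.1849·28 + 0.0310·21 + 1.1375·50 + 0.1733·40 + 0.0671·49 = 78.9440
  x_4 = 0.0675·61 + 0.1090·28 + 0.0361·21 + 0.1437·50 + 1.0815·40 + 0.0728·49 = 61.9396
  x_5 = 0.1742·61 + 0.1255·28 + 0.0916·21 + 0.1790·50 + 0.1330·40 + 1.1304·49 = 85.7260
Δx_4 = L[4,2] · Δd_2 = 0.0361 · 1 = 0.0361

0.0361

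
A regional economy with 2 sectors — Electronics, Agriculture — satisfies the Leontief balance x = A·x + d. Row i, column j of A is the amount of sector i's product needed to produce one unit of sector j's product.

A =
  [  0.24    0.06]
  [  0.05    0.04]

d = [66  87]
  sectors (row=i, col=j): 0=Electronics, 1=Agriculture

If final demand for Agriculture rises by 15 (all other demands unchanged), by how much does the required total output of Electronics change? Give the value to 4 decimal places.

1.2386

Form M = I − A:
  [  0.76   -0.06]
  [ -0.05    0.96]
Leontief inverse L = M⁻¹:
  [  1.3212    0.0826]
  [  0.0688    1.0460]
Total output x = L · d:
  x_0 = 1.3212·66 + 0.0826·87 = 94.3848
  x_1 = 0.0688·66 + 1.0460·87 = 95.5409
Δx_0 = L[0,1] · Δd_1 = 0.0826 · 15 = 1.2386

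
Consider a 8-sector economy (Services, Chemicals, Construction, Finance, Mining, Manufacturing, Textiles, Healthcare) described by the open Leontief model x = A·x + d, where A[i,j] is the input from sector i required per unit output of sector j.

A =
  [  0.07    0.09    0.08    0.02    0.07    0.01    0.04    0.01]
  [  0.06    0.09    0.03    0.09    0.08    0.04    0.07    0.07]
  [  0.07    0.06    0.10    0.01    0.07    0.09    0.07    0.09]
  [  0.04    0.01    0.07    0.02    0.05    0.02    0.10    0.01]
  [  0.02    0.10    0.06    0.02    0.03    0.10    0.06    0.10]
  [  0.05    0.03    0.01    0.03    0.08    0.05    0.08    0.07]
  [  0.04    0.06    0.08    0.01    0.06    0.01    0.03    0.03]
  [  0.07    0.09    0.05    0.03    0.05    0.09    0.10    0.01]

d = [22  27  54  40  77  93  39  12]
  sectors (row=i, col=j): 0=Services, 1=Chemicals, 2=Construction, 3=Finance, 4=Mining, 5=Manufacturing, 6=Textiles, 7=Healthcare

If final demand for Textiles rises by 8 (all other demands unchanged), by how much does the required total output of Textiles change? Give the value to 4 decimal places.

Form M = I − A:
  [  0.93   -0.09   -0.08   -0.02   -0.07   -0.01   -0.04   -0.01]
  [ -0.06    0.91   -0.03   -0.09   -0.08   -0.04   -0.07   -0.07]
  [ -0.07   -0.06    0.90   -0.01   -0.07   -0.09   -0.07   -0.09]
  [ -0.04   -0.01   -0.07    0.98   -0.05   -0.02   -0.10   -0.01]
  [ -0.02   -0.10   -0.06   -0.02    0.97   -0.10   -0.06   -0.10]
  [ -0.05   -0.03   -0.01   -0.03   -0.08    0.95   -0.08   -0.07]
  [ -0.04   -0.06   -0.08   -0.01   -0.06   -0.01    0.97   -0.03]
  [ -0.07   -0.09   -0.05   -0.03   -0.05   -0.09   -0.10    0.99]
Leontief inverse L = M⁻¹:
  [  1.1084    0.1433    0.1253    0.0433    0.1150    0.0483    0.0859    0.0508]
  [  0.1082    1.1548    0.0858    0.1195    0.1368    0.0872    0.1339    0.1158]
  [  0.1252    0.1323    1.1606    0.0396    0.1338    0.1469    0.1378    0.1446]
  [  0.0691    0.0491    0.1085    1.0333    0.0846    0.0490    0.1342    0.0405]
  [  0.0683    0.1613    0.1084    0.0498    1.0869    0.1484    0.1220    0.1464]
  [  0.0856    0.0803    0.0514    0.0499    0.1219    1.0869    0.1262    0.1047]
  [  0.0721    0.1042    0.1177    0.0285    0.0969    0.0444    1.0691    0.0644]
  [  0.1151    0.1492    0.1006    0.0572    0.1057    0.1310    0.1549    1.0562]
Total output x = L · d:
  x_0 = 1.1084·22 + 0.1433·27 + 0.1253·54 + 0.0433·40 + 0.1150·77 + 0.0483·93 + 0.0859·39 + 0.0508·12 = 54.0598
  x_1 = 0.1082·22 + 1.1548·27 + 0.0858·54 + 0.1195·40 + 0.1368·77 + 0.0872·93 + 0.1339·39 + 0.1158·12 = 68.2326
  x_2 = 0.1252·22 + 0.1323·27 + 1.1606·54 + 0.0396·40 + 0.1338·77 + 0.1469·93 + 0.1378·39 + 0.1446·12 = 101.6595
  x_3 = 0.0691·22 + 0.0491·27 + 0.1085·54 + 1.0333·40 + 0.0846·77 + 0.0490·93 + 0.1342·39 + 0.0405·12 = 66.8205
  x_4 = 0.0683·22 + 0.1613·27 + 0.1084·54 + 0.0498·40 + 1.0869·77 + 0.1484·93 + 0.1220·39 + 0.1464·12 = 117.7077
  x_5 = 0.0856·22 + 0.0803·27 + 0.0514·54 + 0.0499·40 + 0.1219·77 + 1.0869·93 + 0.1262·39 + 0.1047·12 = 125.4698
  x_6 = 0.0721·22 + 0.1042·27 + 0.1177·54 + 0.0285·40 + 0.0969·77 + 0.0444·93 + 1.0691·39 + 0.0644·12 = 65.9526
  x_7 = 0.1151·22 + 0.1492·27 + 0.1006·54 + 0.0572·40 + 0.1057·77 + 0.1310·93 + 0.1549·39 + 1.0562·12 = 53.3188
Δx_6 = L[6,6] · Δd_6 = 1.0691 · 8 = 8.5531

8.5531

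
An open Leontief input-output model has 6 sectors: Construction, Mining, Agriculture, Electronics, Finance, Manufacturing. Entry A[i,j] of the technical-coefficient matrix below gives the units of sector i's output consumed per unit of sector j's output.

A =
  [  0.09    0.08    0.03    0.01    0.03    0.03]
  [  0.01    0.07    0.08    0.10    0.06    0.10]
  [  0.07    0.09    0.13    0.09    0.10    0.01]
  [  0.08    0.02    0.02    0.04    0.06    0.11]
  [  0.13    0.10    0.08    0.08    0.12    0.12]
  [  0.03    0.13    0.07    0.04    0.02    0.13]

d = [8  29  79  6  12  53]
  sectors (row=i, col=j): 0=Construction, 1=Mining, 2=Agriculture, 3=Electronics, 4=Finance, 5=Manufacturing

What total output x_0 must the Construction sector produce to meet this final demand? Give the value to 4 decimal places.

21.5544

Form M = I − A:
  [  0.91   -0.08   -0.03   -0.01   -0.03   -0.03]
  [ -0.01    0.93   -0.08   -0.10   -0.06   -0.10]
  [ -0.07   -0.09    0.87   -0.09   -0.10   -0.01]
  [ -0.08   -0.02   -0.02    0.96   -0.06   -0.11]
  [ -0.13   -0.10   -0.08   -0.08    0.88   -0.12]
  [ -0.03   -0.13   -0.07   -0.04   -0.02    0.87]
Leontief inverse L = M⁻¹:
  [  1.1185    0.1182    0.0608    0.0371    0.0571    0.0654]
  [  0.0565    1.1311    0.1327    0.1468    0.1079    0.1669]
  [  0.1322    0.1583    1.1931    0.1465    0.1626    0.0774]
  [  0.1176    0.0710    0.0566    1.0699    0.0919    0.1608]
  [  0.2036    0.1932    0.1546    0.1447    1.1888    0.2133]
  [  0.0677    0.1935    0.1241    0.0875    0.0627    1.1951]
Total output x = L · d:
  x_0 = 1.1185·8 + 0.1182·29 + 0.0608·79 + 0.0371·6 + 0.0571·12 + 0.0654·53 = 21.5544
  x_1 = 0.0565·8 + 1.1311·29 + 0.1327·79 + 0.1468·6 + 0.1079·12 + 0.1669·53 = 54.7572
  x_2 = 0.1322·8 + 0.1583·29 + 1.1931·79 + 0.1465·6 + 0.1626·12 + 0.0774·53 = 106.8356
  x_3 = 0.1176·8 + 0.0710·29 + 0.0566·79 + 1.0699·6 + 0.0919·12 + 0.1608·53 = 23.5130
  x_4 = 0.2036·8 + 0.1932·29 + 0.1546·79 + 0.1447·6 + 1.1888·12 + 0.2133·53 = 45.8805
  x_5 = 0.0677·8 + 0.1935·29 + 0.1241·79 + 0.0875·6 + 0.0627·12 + 1.1951·53 = 80.5767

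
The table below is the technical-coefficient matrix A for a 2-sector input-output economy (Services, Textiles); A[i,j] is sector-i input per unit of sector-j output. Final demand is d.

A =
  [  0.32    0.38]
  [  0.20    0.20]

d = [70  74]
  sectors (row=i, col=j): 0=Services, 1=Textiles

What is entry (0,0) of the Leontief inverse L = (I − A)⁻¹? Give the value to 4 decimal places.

L[0,0] = 1.7094

Form M = I − A:
  [  0.68   -0.38]
  [ -0.20    0.80]
Leontief inverse L = M⁻¹:
  [  1.7094    0.8120]
  [  0.4274    1.4530]
Total output x = L · d:
  x_0 = 1.7094·70 + 0.8120·74 = 179.7436
  x_1 = 0.4274·70 + 1.4530·74 = 137.4359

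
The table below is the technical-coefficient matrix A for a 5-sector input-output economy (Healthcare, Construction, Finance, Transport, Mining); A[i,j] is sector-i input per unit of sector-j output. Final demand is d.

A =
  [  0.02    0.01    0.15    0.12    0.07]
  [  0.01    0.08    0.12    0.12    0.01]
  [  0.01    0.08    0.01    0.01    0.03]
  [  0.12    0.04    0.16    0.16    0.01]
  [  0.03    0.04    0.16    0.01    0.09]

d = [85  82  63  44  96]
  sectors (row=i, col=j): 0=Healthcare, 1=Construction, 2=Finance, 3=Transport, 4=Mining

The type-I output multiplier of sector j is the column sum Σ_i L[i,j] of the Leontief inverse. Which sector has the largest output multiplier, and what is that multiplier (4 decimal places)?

Form M = I − A:
  [  0.98   -0.01   -0.15   -0.12   -0.07]
  [ -0.01    0.92   -0.12   -0.12   -0.01]
  [ -0.01   -0.08    0.99   -0.01   -0.03]
  [ -0.12   -0.04   -0.16    0.84   -0.01]
  [ -0.03   -0.04   -0.16   -0.01    0.91]
Leontief inverse L = M⁻¹:
  [  1.0450    0.0398    0.2032    0.1585    0.0893]
  [  0.0340    1.1103    0.1701    0.1658    0.0223]
  [  0.0161    0.0929    1.0343    0.0283    0.0367]
  [  0.1545    0.0771    0.2365    1.2268    0.0340]
  [  0.0405    0.0673    0.1986    0.0310    1.1096]
Total output x = L · d:
  x_0 = 1.0450·85 + 0.0398·82 + 0.2032·63 + 0.1585·44 + 0.0893·96 = 120.4332
  x_1 = 0.0340·85 + 1.1103·82 + 0.1701·63 + 0.1658·44 + 0.0223·96 = 114.0857
  x_2 = 0.0161·85 + 0.0929·82 + 1.0343·63 + 0.0283·44 + 0.0367·96 = 78.9171
  x_3 = 0.1545·85 + 0.0771·82 + 0.2365·63 + 1.2268·44 + 0.0340·96 = 91.5902
  x_4 = 0.0405·85 + 0.0673·82 + 0.1986·63 + 0.0310·44 + 1.1096·96 = 129.3616
Output multipliers (column sums of L):
  Healthcare: 1.2901
  Construction: 1.3874
  Finance: 1.8428
  Transport: 1.6103
  Mining: 1.2918

Finance (1.8428)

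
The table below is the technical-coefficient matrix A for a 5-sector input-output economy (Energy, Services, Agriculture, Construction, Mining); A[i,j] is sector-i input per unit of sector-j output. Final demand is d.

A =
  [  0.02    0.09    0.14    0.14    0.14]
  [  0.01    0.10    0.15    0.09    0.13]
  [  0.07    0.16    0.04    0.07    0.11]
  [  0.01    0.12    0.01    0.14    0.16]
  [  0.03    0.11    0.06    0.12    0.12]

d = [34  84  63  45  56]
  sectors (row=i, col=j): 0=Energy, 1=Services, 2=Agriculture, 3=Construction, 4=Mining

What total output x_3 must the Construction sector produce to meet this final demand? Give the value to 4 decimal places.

Form M = I − A:
  [  0.98   -0.09   -0.14   -0.14   -0.14]
  [ -0.01    0.90   -0.15   -0.09   -0.13]
  [ -0.07   -0.16    0.96   -0.07   -0.11]
  [ -0.01   -0.12   -0.01    0.86   -0.16]
  [ -0.03   -0.11   -0.06   -0.12    0.88]
Leontief inverse L = M⁻¹:
  [  1.0478    0.2066    0.2044    0.2462    0.2675]
  [  0.0367    1.2066    0.2110    0.1834    0.2438]
  [  0.0903    0.2550    1.1101    0.1625    0.2203]
  [  0.0277    0.2117    0.0667    1.2323    0.2681]
  [  0.0502    0.2041    0.1181    0.2104    1.2275]
Total output x = L · d:
  x_0 = 1.0478·34 + 0.2066·84 + 0.2044·63 + 0.2462·45 + 0.2675·56 = 91.9179
  x_1 = 0.0367·34 + 1.2066·84 + 0.2110·63 + 0.1834·45 + 0.2438·56 = 137.8029
  x_2 = 0.0903·34 + 0.2550·84 + 1.1101·63 + 0.1625·45 + 0.2203·56 = 114.0793
  x_3 = 0.0277·34 + 0.2117·84 + 0.0667·63 + 1.2323·45 + 0.2681·56 = 93.3927
  x_4 = 0.0502·34 + 0.2041·84 + 0.1181·63 + 0.2104·45 + 1.2275·56 = 104.5088

93.3927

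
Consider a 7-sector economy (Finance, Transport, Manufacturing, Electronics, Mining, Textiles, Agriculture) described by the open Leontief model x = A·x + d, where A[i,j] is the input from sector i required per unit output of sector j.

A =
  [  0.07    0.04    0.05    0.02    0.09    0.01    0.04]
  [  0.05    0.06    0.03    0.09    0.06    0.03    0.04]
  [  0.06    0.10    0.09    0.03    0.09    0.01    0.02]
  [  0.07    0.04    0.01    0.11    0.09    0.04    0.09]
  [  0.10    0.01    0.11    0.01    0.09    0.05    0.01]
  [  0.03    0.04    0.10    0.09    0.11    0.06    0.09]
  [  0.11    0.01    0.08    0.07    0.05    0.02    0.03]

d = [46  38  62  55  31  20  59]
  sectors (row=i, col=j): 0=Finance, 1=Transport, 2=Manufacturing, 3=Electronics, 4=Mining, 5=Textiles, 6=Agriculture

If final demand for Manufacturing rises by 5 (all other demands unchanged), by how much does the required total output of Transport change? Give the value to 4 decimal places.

Form M = I − A:
  [  0.93   -0.04   -0.05   -0.02   -0.09   -0.01   -0.04]
  [ -0.05    0.94   -0.03   -0.09   -0.06   -0.03   -0.04]
  [ -0.06   -0.10    0.91   -0.03   -0.09   -0.01   -0.02]
  [ -0.07   -0.04   -0.01    0.89   -0.09   -0.04   -0.09]
  [ -0.10   -0.01   -0.11   -0.01    0.91   -0.05   -0.01]
  [ -0.03   -0.04   -0.10   -0.09   -0.11    0.94   -0.09]
  [ -0.11   -0.01   -0.08   -0.07   -0.05   -0.02    0.97]
Leontief inverse L = M⁻¹:
  [  1.1093    0.0614    0.0873    0.0426    0.1328    0.0248    0.0577]
  [  0.0933    1.0842    0.0667    0.1254    0.1093    0.0489    0.0672]
  [  0.1063    0.1310    1.1340    0.0617    0.1432    0.0285    0.0430]
  [  0.1270    0.0663    0.0580    1.1530    0.1512    0.0638    0.1236]
  [  0.1441    0.0398    0.1582    0.0348    1.1448    0.0675    0.0321]
  [  0.0944    0.0766    0.1618    0.1372    0.1823    1.0872    0.1259]
  [  0.1541    0.0374    0.1198    0.0990    0.1017    0.0362    1.0549]
Total output x = L · d:
  x_0 = 1.1093·46 + 0.0614·38 + 0.0873·62 + 0.0426·55 + 0.1328·31 + 0.0248·20 + 0.0577·59 = 69.1328
  x_1 = 0.0933·46 + 1.0842·38 + 0.0667·62 + 0.1254·55 + 0.1093·31 + 0.0489·20 + 0.0672·59 = 64.8642
  x_2 = 0.1063·46 + 0.1310·38 + 1.1340·62 + 0.0617·55 + 0.1432·31 + 0.0285·20 + 0.0430·59 = 91.1143
  x_3 = 0.1270·46 + 0.0663·38 + 0.0580·62 + 1.1530·55 + 0.1512·31 + 0.0638·20 + 0.1236·59 = 88.6293
  x_4 = 0.1441·46 + 0.0398·38 + 0.1582·62 + 0.0348·55 + 1.1448·31 + 0.0675·20 + 0.0321·59 = 58.6028
  x_5 = 0.0944·46 + 0.0766·38 + 0.1618·62 + 0.1372·55 + 0.1823·31 + 1.0872·20 + 0.1259·59 = 59.6568
  x_6 = 0.1541·46 + 0.0374·38 + 0.1198·62 + 0.0990·55 + 0.1017·31 + 0.0362·20 + 1.0549·59 = 87.4945
Δx_1 = L[1,2] · Δd_2 = 0.0667 · 5 = 0.3337

0.3337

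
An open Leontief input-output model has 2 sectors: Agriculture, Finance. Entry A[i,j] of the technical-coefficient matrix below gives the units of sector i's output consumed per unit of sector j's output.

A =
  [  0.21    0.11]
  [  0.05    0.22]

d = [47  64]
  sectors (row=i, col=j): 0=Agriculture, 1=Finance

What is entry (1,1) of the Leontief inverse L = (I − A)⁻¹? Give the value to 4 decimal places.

L[1,1] = 1.2936

Form M = I − A:
  [  0.79   -0.11]
  [ -0.05    0.78]
Leontief inverse L = M⁻¹:
  [  1.2772    0.1801]
  [  0.0819    1.2936]
Total output x = L · d:
  x_0 = 1.2772·47 + 0.1801·64 = 71.5572
  x_1 = 0.0819·47 + 1.2936·64 = 86.6383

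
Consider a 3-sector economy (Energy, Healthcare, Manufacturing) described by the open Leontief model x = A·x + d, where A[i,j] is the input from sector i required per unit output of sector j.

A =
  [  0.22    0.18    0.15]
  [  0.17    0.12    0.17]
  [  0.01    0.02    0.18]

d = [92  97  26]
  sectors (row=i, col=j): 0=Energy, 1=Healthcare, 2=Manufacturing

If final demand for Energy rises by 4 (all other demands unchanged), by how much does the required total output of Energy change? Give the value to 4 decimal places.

5.3902

Form M = I − A:
  [  0.78   -0.18   -0.15]
  [ -0.17    0.88   -0.17]
  [ -0.01   -0.02    0.82]
Leontief inverse L = M⁻¹:
  [  1.3475    0.2826    0.3051]
  [  0.2647    1.1973    0.2966]
  [  0.0229    0.0326    1.2305]
Total output x = L · d:
  x_0 = 1.3475·92 + 0.2826·97 + 0.3051·26 = 159.3158
  x_1 = 0.2647·92 + 1.1973·97 + 0.2966·26 = 148.2031
  x_2 = 0.0229·92 + 0.0326·97 + 1.2305·26 = 37.2649
Δx_0 = L[0,0] · Δd_0 = 1.3475 · 4 = 5.3902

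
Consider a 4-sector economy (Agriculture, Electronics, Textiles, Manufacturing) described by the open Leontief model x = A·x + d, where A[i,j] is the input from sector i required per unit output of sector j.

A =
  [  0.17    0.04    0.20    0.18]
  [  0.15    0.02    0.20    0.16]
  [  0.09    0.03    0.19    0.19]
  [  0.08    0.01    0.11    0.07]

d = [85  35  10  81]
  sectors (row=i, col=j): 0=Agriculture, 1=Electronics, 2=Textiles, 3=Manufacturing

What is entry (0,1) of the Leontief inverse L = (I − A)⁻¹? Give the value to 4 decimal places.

Form M = I − A:
  [  0.83   -0.04   -0.20   -0.18]
  [ -0.15    0.98   -0.20   -0.16]
  [ -0.09   -0.03    0.81   -0.19]
  [ -0.08   -0.01   -0.11    0.93]
Leontief inverse L = M⁻¹:
  [  1.2912    0.0679    0.3817    0.3396]
  [  0.2575    1.0451    0.3629    0.3038]
  [  0.1848    0.0517    1.3361    0.3176]
  [  0.1357    0.0232    0.1948    1.1453]
Total output x = L · d:
  x_0 = 1.2912·85 + 0.0679·35 + 0.3817·10 + 0.3396·81 = 143.4477
  x_1 = 0.2575·85 + 1.0451·35 + 0.3629·10 + 0.3038·81 = 86.7034
  x_2 = 0.1848·85 + 0.0517·35 + 1.3361·10 + 0.3176·81 = 56.6094
  x_3 = 0.1357·85 + 0.0232·35 + 0.1948·10 + 1.1453·81 = 107.0644

L[0,1] = 0.0679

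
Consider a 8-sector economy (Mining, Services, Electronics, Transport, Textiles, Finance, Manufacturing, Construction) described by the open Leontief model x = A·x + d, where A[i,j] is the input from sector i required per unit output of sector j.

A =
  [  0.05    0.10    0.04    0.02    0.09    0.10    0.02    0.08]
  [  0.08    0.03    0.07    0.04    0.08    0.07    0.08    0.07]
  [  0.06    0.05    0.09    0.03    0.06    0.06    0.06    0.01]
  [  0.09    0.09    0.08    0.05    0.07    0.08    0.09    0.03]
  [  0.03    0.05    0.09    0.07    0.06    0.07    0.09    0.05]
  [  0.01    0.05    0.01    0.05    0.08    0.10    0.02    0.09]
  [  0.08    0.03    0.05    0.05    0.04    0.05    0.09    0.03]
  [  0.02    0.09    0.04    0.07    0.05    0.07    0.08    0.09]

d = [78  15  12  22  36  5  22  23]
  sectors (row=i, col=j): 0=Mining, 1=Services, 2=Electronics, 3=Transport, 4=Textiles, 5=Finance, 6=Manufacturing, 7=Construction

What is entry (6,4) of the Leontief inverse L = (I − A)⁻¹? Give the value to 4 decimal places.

Form M = I − A:
  [  0.95   -0.10   -0.04   -0.02   -0.09   -0.10   -0.02   -0.08]
  [ -0.08    0.97   -0.07   -0.04   -0.08   -0.07   -0.08   -0.07]
  [ -0.06   -0.05    0.91   -0.03   -0.06   -0.06   -0.06   -0.01]
  [ -0.09   -0.09   -0.08    0.95   -0.07   -0.08   -0.09   -0.03]
  [ -0.03   -0.05   -0.09   -0.07    0.94   -0.07   -0.09   -0.05]
  [ -0.01   -0.05   -0.01   -0.05   -0.08    0.90   -0.02   -0.09]
  [ -0.08   -0.03   -0.05   -0.05   -0.04   -0.05    0.91   -0.03]
  [ -0.02   -0.09   -0.04   -0.07   -0.05   -0.07   -0.08    0.91]
Leontief inverse L = M⁻¹:
  [  1.0947    0.1565    0.0940    0.0678    0.1549    0.1736    0.0822    0.1399]
  [  0.1290    1.0900    0.1266    0.0878    0.1449    0.1445    0.1443    0.1265]
  [  0.1014    0.0955    1.1374    0.0664    0.1131    0.1195    0.1106    0.0526]
  [  0.1482    0.1543    0.1442    1.1013    0.1442    0.1633    0.1612    0.0922]
  [  0.0815    0.1062    0.1476    0.1167    1.1228    0.1414    0.1555    0.1016]
  [  0.0458    0.0979    0.0536    0.0918    0.1323    1.1608    0.0731    0.1396]
  [  0.1227    0.0783    0.0955    0.0871    0.0929    0.1103    1.1415    0.0744]
  [  0.0715    0.1476    0.0963    0.1189    0.1138    0.1427    0.1479    1.1468]
Total output x = L · d:
  x_0 = 1.0947·78 + 0.1565·15 + 0.0940·12 + 0.0678·22 + 0.1549·36 + 0.1736·5 + 0.0822·22 + 0.1399·23 = 101.8265
  x_1 = 0.1290·78 + 1.0900·15 + 0.1266·12 + 0.0878·22 + 0.1449·36 + 0.1445·5 + 0.1443·22 + 0.1265·23 = 41.8892
  x_2 = 0.1014·78 + 0.0955·15 + 1.1374·12 + 0.0664·22 + 0.1131·36 + 0.1195·5 + 0.1106·22 + 0.0526·23 = 32.7658
  x_3 = 0.1482·78 + 0.1543·15 + 0.1442·12 + 1.1013·22 + 0.1442·36 + 0.1633·5 + 0.1612·22 + 0.0922·23 = 51.5080
  x_4 = 0.0815·78 + 0.1062·15 + 0.1476·12 + 0.1167·22 + 1.1228·36 + 0.1414·5 + 0.1555·22 + 0.1016·23 = 59.1780
  x_5 = 0.0458·78 + 0.0979·15 + 0.0536·12 + 0.0918·22 + 0.1323·36 + 1.1608·5 + 0.0731·22 + 0.1396·23 = 23.0895
  x_6 = 0.1227·78 + 0.0783·15 + 0.0955·12 + 0.0871·22 + 0.0929·36 + 0.1103·5 + 1.1415·22 + 0.0744·23 = 44.5254
  x_7 = 0.0715·78 + 0.1476·15 + 0.0963·12 + 0.1189·22 + 0.1138·36 + 0.1427·5 + 0.1479·22 + 1.1468·23 = 45.9999

L[6,4] = 0.0929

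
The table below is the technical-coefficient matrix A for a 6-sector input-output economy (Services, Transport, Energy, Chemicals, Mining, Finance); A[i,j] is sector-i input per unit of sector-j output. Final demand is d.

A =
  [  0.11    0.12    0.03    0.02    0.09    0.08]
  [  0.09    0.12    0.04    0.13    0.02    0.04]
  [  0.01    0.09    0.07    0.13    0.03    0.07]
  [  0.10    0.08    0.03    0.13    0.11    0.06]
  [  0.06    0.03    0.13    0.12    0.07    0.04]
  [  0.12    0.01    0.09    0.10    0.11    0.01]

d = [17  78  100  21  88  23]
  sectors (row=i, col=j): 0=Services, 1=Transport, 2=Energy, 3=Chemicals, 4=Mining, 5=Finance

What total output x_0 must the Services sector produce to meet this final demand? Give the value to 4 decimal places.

Form M = I − A:
  [  0.89   -0.12   -0.03   -0.02   -0.09   -0.08]
  [ -0.09    0.88   -0.04   -0.13   -0.02   -0.04]
  [ -0.01   -0.09    0.93   -0.13   -0.03   -0.07]
  [ -0.10   -0.08   -0.03    0.87   -0.11   -0.06]
  [ -0.06   -0.03   -0.13   -0.12    0.93   -0.04]
  [ -0.12   -0.01   -0.09   -0.10   -0.11    0.99]
Leontief inverse L = M⁻¹:
  [  1.1808    0.1849    0.0816    0.1011    0.1471    0.1207]
  [  0.1619    1.1900    0.0824    0.2143    0.0791    0.0832]
  [  0.0714    0.1471    1.1128    0.2137    0.0839    0.1067]
  [  0.1812    0.1527    0.0879    1.2271    0.1817    0.1087]
  [  0.1226    0.0937    0.1809    0.2094    1.1298    0.0848]
  [  0.1832    0.0736    0.1409    0.1811    0.1701    1.0557]
Total output x = L · d:
  x_0 = 1.1808·17 + 0.1849·78 + 0.0816·100 + 0.1011·21 + 0.1471·88 + 0.1207·23 = 60.5005
  x_1 = 0.1619·17 + 1.1900·78 + 0.0824·100 + 0.2143·21 + 0.0791·88 + 0.0832·23 = 117.1896
  x_2 = 0.0714·17 + 0.1471·78 + 1.1128·100 + 0.2137·21 + 0.0839·88 + 0.1067·23 = 138.2953
  x_3 = 0.1812·17 + 0.1527·78 + 0.0879·100 + 1.2271·21 + 0.1817·88 + 0.1087·23 = 68.0372
  x_4 = 0.1226·17 + 0.0937·78 + 0.1809·100 + 0.2094·21 + 1.1298·88 + 0.0848·23 = 133.2565
  x_5 = 0.1832·17 + 0.0736·78 + 0.1409·100 + 0.1811·21 + 0.1701·88 + 1.0557·23 = 66.0005

60.5005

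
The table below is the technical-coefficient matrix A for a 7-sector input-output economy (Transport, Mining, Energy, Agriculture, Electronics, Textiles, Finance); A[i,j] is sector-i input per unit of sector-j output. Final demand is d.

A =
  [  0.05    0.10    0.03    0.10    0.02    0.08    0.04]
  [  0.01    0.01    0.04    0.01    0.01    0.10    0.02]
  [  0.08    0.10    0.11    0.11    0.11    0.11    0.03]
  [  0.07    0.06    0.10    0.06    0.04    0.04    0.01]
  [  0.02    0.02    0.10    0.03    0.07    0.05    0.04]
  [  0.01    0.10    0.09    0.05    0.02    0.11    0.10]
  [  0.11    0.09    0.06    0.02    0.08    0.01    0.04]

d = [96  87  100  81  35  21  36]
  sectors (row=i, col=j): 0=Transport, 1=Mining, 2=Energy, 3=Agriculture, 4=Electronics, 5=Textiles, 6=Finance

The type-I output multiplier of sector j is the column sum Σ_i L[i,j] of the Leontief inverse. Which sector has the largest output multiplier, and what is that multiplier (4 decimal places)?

Energy (1.9154)

Form M = I − A:
  [  0.95   -0.10   -0.03   -0.10   -0.02   -0.08   -0.04]
  [ -0.01    0.99   -0.04   -0.01   -0.01   -0.10   -0.02]
  [ -0.08   -0.10    0.89   -0.11   -0.11   -0.11   -0.03]
  [ -0.07   -0.06   -0.10    0.94   -0.04   -0.04   -0.01]
  [ -0.02   -0.02   -0.10   -0.03    0.93   -0.05   -0.04]
  [ -0.01   -0.10   -0.09   -0.05   -0.02    0.89   -0.10]
  [ -0.11   -0.09   -0.06   -0.02   -0.08   -0.01    0.96]
Leontief inverse L = M⁻¹:
  [  1.0814    0.1464    0.0819    0.1363    0.0491    0.1334    0.0680]
  [  0.0257    1.0391    0.0701    0.0307    0.0276    0.1311    0.0400]
  [  0.1299    0.1749    1.1989    0.1733    0.1647    0.1974    0.0758]
  [  0.1018    0.1066    0.1522    1.1017    0.0738    0.0940    0.0356]
  [  0.0499    0.0620    0.1500    0.0653    1.1052    0.0957    0.0648]
  [  0.0509    0.1585    0.1541    0.0925    0.0620    1.1742    0.1361]
  [  0.1412    0.1342    0.1082    0.0587    0.1128    0.0621    1.0655]
Total output x = L · d:
  x_0 = 1.0814·96 + 0.1464·87 + 0.0819·100 + 0.1363·81 + 0.0491·35 + 0.1334·21 + 0.0680·36 = 142.7630
  x_1 = 0.0257·96 + 1.0391·87 + 0.0701·100 + 0.0307·81 + 0.0276·35 + 0.1311·21 + 0.0400·36 = 107.5199
  x_2 = 0.1299·96 + 0.1749·87 + 1.1989·100 + 0.1733·81 + 0.1647·35 + 0.1974·21 + 0.0758·36 = 174.2490
  x_3 = 0.1018·96 + 0.1066·87 + 0.1522·100 + 1.1017·81 + 0.0738·35 + 0.0940·21 + 0.0356·36 = 129.3465
  x_4 = 0.0499·96 + 0.0620·87 + 0.1500·100 + 0.0653·81 + 1.1052·35 + 0.0957·21 + 0.0648·36 = 73.4974
  x_5 = 0.0509·96 + 0.1585·87 + 0.1541·100 + 0.0925·81 + 0.0620·35 + 1.1742·21 + 0.1361·36 = 73.3039
  x_6 = 0.1412·96 + 0.1342·87 + 0.1082·100 + 0.0587·81 + 0.1128·35 + 0.0621·21 + 1.0655·36 = 84.4119
Output multipliers (column sums of L):
  Transport: 1.5808
  Mining: 1.8218
  Energy: 1.9154
  Agriculture: 1.6585
  Electronics: 1.5951
  Textiles: 1.8880
  Finance: 1.4857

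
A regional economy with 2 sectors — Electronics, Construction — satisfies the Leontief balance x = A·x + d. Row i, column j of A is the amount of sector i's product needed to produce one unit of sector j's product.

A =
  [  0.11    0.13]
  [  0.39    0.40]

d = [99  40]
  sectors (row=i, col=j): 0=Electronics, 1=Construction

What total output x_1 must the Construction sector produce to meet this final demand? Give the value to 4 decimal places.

Form M = I − A:
  [  0.89   -0.13]
  [ -0.39    0.60]
Leontief inverse L = M⁻¹:
  [  1.2415    0.2690]
  [  0.8070    1.8415]
Total output x = L · d:
  x_0 = 1.2415·99 + 0.2690·40 = 133.6644
  x_1 = 0.8070·99 + 1.8415·40 = 153.5485

153.5485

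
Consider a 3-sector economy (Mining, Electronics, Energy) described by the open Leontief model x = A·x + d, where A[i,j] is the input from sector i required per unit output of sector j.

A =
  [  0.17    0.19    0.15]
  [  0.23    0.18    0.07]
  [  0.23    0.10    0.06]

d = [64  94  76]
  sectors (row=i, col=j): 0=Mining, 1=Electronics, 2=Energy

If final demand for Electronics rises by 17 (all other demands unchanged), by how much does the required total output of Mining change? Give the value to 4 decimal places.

Form M = I − A:
  [  0.83   -0.19   -0.15]
  [ -0.23    0.82   -0.07]
  [ -0.23   -0.10    0.94]
Leontief inverse L = M⁻¹:
  [  1.3686    0.3469    0.2442]
  [  0.4163    1.3362    0.1659]
  [  0.3792    0.2270    1.1412]
Total output x = L · d:
  x_0 = 1.3686·64 + 0.3469·94 + 0.2442·76 = 138.7629
  x_1 = 0.4163·64 + 1.3362·94 + 0.1659·76 = 164.8529
  x_2 = 0.3792·64 + 0.2270·94 + 1.1412·76 = 132.3412
Δx_0 = L[0,1] · Δd_1 = 0.3469 · 17 = 5.8974

5.8974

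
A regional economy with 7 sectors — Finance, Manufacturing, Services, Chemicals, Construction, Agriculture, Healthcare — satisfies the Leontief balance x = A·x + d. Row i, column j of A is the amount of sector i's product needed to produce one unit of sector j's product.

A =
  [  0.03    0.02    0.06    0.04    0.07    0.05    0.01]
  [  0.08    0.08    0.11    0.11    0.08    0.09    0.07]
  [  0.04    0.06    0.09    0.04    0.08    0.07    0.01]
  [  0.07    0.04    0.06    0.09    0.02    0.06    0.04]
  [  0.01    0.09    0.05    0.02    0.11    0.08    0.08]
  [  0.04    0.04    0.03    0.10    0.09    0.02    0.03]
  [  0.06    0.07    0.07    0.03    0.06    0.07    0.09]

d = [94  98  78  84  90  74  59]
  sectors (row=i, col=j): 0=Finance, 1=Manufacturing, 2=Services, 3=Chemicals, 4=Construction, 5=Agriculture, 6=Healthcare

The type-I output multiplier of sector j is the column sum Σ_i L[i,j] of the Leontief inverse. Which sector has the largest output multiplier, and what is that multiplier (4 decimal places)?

Construction (1.8827)

Form M = I − A:
  [  0.97   -0.02   -0.06   -0.04   -0.07   -0.05   -0.01]
  [ -0.08    0.92   -0.11   -0.11   -0.08   -0.09   -0.07]
  [ -0.04   -0.06    0.91   -0.04   -0.08   -0.07   -0.01]
  [ -0.07   -0.04   -0.06    0.91   -0.02   -0.06   -0.04]
  [ -0.01   -0.09   -0.05   -0.02    0.89   -0.08   -0.08]
  [ -0.04   -0.04   -0.03   -0.10   -0.09    0.98   -0.03]
  [ -0.06   -0.07   -0.07   -0.03   -0.06   -0.07    0.91]
Leontief inverse L = M⁻¹:
  [  1.0498    0.0479    0.0904    0.0680    0.1067    0.0795    0.0312]
  [  0.1295    1.1403    0.1808    0.1760    0.1566    0.1562    0.1178]
  [  0.0694    0.0999    1.1350    0.0816    0.1324    0.1124    0.0399]
  [  0.1007    0.0736    0.1020    1.1311    0.0635    0.0984    0.0664]
  [  0.0458    0.1403    0.1026    0.0677    1.1721    0.1311    0.1228]
  [  0.0677    0.0755    0.0694    0.1364    0.1326    1.0592    0.0599]
  [  0.0961    0.1161    0.1226    0.0765    0.1188    0.1193    1.1280]
Total output x = L · d:
  x_0 = 1.0498·94 + 0.0479·98 + 0.0904·78 + 0.0680·84 + 0.1067·90 + 0.0795·74 + 0.0312·59 = 133.4735
  x_1 = 0.1295·94 + 1.1403·98 + 0.1808·78 + 0.1760·84 + 0.1566·90 + 0.1562·74 + 0.1178·59 = 185.4147
  x_2 = 0.0694·94 + 0.0999·98 + 1.1350·78 + 0.0816·84 + 0.1324·90 + 0.1124·74 + 0.0399·59 = 134.2848
  x_3 = 0.1007·94 + 0.0736·98 + 0.1020·78 + 1.1311·84 + 0.0635·90 + 0.0984·74 + 0.0664·59 = 136.5584
  x_4 = 0.0458·94 + 0.1403·98 + 0.1026·78 + 0.0677·84 + 1.1721·90 + 0.1311·74 + 0.1228·59 = 154.1838
  x_5 = 0.0677·94 + 0.0755·98 + 0.0694·78 + 0.1364·84 + 0.1326·90 + 1.0592·74 + 0.0599·59 = 124.4802
  x_6 = 0.0961·94 + 0.1161·98 + 0.1226·78 + 0.0765·84 + 0.1188·90 + 0.1193·74 + 1.1280·59 = 122.4712
Output multipliers (column sums of L):
  Finance: 1.5590
  Manufacturing: 1.6936
  Services: 1.8028
  Chemicals: 1.7374
  Construction: 1.8827
  Agriculture: 1.7562
  Healthcare: 1.5659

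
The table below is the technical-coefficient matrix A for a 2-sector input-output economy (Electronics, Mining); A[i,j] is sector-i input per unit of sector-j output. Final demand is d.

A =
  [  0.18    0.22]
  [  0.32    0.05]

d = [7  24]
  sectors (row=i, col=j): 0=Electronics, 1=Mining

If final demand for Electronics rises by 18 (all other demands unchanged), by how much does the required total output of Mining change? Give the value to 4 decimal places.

Form M = I − A:
  [  0.82   -0.22]
  [ -0.32    0.95]
Leontief inverse L = M⁻¹:
  [  1.3407    0.3105]
  [  0.4516    1.1572]
Total output x = L · d:
  x_0 = 1.3407·7 + 0.3105·24 = 16.8360
  x_1 = 0.4516·7 + 1.1572·24 = 30.9342
Δx_1 = L[1,0] · Δd_0 = 0.4516 · 18 = 8.1287

8.1287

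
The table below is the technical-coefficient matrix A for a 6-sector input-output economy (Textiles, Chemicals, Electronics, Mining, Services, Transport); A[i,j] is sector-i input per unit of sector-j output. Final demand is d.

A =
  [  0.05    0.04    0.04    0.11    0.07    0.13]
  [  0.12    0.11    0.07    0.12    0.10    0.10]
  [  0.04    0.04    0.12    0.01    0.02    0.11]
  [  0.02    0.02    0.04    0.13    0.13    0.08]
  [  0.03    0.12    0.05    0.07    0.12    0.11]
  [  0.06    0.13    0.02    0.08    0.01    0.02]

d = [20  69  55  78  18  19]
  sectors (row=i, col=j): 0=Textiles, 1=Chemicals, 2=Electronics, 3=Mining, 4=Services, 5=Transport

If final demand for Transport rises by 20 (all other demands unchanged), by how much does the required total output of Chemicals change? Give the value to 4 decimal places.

3.9963

Form M = I − A:
  [  0.95   -0.04   -0.04   -0.11   -0.07   -0.13]
  [ -0.12    0.89   -0.07   -0.12   -0.10   -0.10]
  [ -0.04   -0.04    0.88   -0.01   -0.02   -0.11]
  [ -0.02   -0.02   -0.04    0.87   -0.13   -0.08]
  [ -0.03   -0.12   -0.05   -0.07    0.88   -0.11]
  [ -0.06   -0.13   -0.02   -0.08   -0.01    0.98]
Leontief inverse L = M⁻¹:
  [  1.0888    0.1020    0.0775    0.1807    0.1289    0.1928]
  [  0.1799    1.1971    0.1288    0.2229    0.1885    0.1998]
  [  0.0723    0.0864    1.1555    0.0530    0.0515    0.1582]
  [  0.0537    0.0798    0.0775    1.1969    0.1935    0.1434]
  [  0.0822    0.1999    0.0986    0.1524    1.1925    0.1887]
  [  0.0972    0.1754    0.0527    0.1410    0.0619    1.0756]
Total output x = L · d:
  x_0 = 1.0888·20 + 0.1020·69 + 0.0775·55 + 0.1807·78 + 0.1289·18 + 0.1928·19 = 53.1574
  x_1 = 0.1799·20 + 1.1971·69 + 0.1288·55 + 0.2229·78 + 0.1885·18 + 0.1998·19 = 117.8522
  x_2 = 0.0723·20 + 0.0864·69 + 1.1555·55 + 0.0530·78 + 0.0515·18 + 0.1582·19 = 79.0277
  x_3 = 0.0537·20 + 0.0798·69 + 0.0775·55 + 1.1969·78 + 0.1935·18 + 0.1434·19 = 110.4071
  x_4 = 0.0822·20 + 0.1999·69 + 0.0986·55 + 0.1524·78 + 1.1925·18 + 0.1887·19 = 57.7965
  x_5 = 0.0972·20 + 0.1754·69 + 0.0527·55 + 0.1410·78 + 0.0619·18 + 1.0756·19 = 49.4911
Δx_1 = L[1,5] · Δd_5 = 0.1998 · 20 = 3.9963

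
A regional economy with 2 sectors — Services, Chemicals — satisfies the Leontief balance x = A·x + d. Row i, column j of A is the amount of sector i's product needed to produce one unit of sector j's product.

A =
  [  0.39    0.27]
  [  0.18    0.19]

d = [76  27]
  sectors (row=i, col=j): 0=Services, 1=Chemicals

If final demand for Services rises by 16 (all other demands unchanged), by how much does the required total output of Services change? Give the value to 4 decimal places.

29.0909

Form M = I − A:
  [  0.61   -0.27]
  [ -0.18    0.81]
Leontief inverse L = M⁻¹:
  [  1.8182    0.6061]
  [  0.4040    1.3692]
Total output x = L · d:
  x_0 = 1.8182·76 + 0.6061·27 = 154.5455
  x_1 = 0.4040·76 + 1.3692·27 = 67.6768
Δx_0 = L[0,0] · Δd_0 = 1.8182 · 16 = 29.0909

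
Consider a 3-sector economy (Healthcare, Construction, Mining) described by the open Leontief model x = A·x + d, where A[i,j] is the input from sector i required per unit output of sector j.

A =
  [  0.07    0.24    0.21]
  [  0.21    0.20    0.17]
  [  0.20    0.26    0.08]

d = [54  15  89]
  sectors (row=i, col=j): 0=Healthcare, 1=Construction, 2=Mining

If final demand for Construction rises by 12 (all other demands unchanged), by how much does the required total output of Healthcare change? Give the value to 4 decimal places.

Form M = I − A:
  [  0.93   -0.24   -0.21]
  [ -0.21    0.80   -0.17]
  [ -0.20   -0.26    0.92]
Leontief inverse L = M⁻¹:
  [  1.2722    0.5065    0.3840]
  [  0.4178    1.4962    0.3718]
  [  0.3946    0.5329    1.2755]
Total output x = L · d:
  x_0 = 1.2722·54 + 0.5065·15 + 0.3840·89 = 110.4700
  x_1 = 0.4178·54 + 1.4962·15 + 0.3718·89 = 78.0989
  x_2 = 0.3946·54 + 0.5329·15 + 1.2755·89 = 142.8258
Δx_0 = L[0,1] · Δd_1 = 0.5065 · 12 = 6.0775

6.0775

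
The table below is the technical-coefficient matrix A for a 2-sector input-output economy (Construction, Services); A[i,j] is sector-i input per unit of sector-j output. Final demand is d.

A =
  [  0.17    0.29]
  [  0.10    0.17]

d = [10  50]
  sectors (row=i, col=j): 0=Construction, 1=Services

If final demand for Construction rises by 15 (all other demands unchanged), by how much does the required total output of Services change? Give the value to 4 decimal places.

2.2731

Form M = I − A:
  [  0.83   -0.29]
  [ -0.10    0.83]
Leontief inverse L = M⁻¹:
  [  1.2578    0.4395]
  [  0.1515    1.2578]
Total output x = L · d:
  x_0 = 1.2578·10 + 0.4395·50 = 34.5507
  x_1 = 0.1515·10 + 1.2578·50 = 64.4037
Δx_1 = L[1,0] · Δd_0 = 0.1515 · 15 = 2.2731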